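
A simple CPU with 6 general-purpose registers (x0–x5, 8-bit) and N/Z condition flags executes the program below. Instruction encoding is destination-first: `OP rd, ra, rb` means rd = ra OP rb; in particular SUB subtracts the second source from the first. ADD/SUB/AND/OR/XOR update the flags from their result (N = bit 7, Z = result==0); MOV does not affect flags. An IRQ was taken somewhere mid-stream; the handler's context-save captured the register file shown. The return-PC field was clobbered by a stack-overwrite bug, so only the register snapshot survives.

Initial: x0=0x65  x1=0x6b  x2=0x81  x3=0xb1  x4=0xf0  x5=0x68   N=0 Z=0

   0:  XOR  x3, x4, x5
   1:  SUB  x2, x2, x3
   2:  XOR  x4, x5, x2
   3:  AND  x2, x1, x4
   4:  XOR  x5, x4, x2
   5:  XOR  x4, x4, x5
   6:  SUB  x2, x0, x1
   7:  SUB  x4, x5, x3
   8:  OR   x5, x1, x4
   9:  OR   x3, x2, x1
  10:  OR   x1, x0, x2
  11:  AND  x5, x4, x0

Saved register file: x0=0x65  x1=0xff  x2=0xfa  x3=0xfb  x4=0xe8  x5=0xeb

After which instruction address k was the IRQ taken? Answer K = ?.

after  0: x0=0x65 x1=0x6b x2=0x81 x3=0x98 x4=0xf0 x5=0x68  N=1 Z=0
after  1: x0=0x65 x1=0x6b x2=0xe9 x3=0x98 x4=0xf0 x5=0x68  N=1 Z=0
after  2: x0=0x65 x1=0x6b x2=0xe9 x3=0x98 x4=0x81 x5=0x68  N=1 Z=0
after  3: x0=0x65 x1=0x6b x2=0x01 x3=0x98 x4=0x81 x5=0x68  N=0 Z=0
after  4: x0=0x65 x1=0x6b x2=0x01 x3=0x98 x4=0x81 x5=0x80  N=1 Z=0
after  5: x0=0x65 x1=0x6b x2=0x01 x3=0x98 x4=0x01 x5=0x80  N=0 Z=0
after  6: x0=0x65 x1=0x6b x2=0xfa x3=0x98 x4=0x01 x5=0x80  N=1 Z=0
after  7: x0=0x65 x1=0x6b x2=0xfa x3=0x98 x4=0xe8 x5=0x80  N=1 Z=0
after  8: x0=0x65 x1=0x6b x2=0xfa x3=0x98 x4=0xe8 x5=0xeb  N=1 Z=0
after  9: x0=0x65 x1=0x6b x2=0xfa x3=0xfb x4=0xe8 x5=0xeb  N=1 Z=0
after 10: x0=0x65 x1=0xff x2=0xfa x3=0xfb x4=0xe8 x5=0xeb  N=1 Z=0
-- IRQ taken; context saved, return-PC = 11 --

K = 10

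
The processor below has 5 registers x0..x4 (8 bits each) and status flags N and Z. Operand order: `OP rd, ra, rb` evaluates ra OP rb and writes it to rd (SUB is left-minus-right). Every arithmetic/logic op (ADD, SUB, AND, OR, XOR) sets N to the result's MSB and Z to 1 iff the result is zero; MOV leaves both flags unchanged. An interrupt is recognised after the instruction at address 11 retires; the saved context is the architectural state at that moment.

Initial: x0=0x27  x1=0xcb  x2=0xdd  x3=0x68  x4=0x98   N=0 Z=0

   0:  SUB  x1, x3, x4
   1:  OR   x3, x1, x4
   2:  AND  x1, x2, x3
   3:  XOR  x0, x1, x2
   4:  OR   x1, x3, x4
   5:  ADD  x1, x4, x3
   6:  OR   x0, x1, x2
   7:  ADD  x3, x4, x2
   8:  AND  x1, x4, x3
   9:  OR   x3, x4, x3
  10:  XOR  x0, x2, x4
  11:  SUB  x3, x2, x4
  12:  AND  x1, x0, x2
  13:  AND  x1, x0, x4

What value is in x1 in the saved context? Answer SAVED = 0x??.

after  0: x0=0x27 x1=0xd0 x2=0xdd x3=0x68 x4=0x98  N=1 Z=0
after  1: x0=0x27 x1=0xd0 x2=0xdd x3=0xd8 x4=0x98  N=1 Z=0
after  2: x0=0x27 x1=0xd8 x2=0xdd x3=0xd8 x4=0x98  N=1 Z=0
after  3: x0=0x05 x1=0xd8 x2=0xdd x3=0xd8 x4=0x98  N=0 Z=0
after  4: x0=0x05 x1=0xd8 x2=0xdd x3=0xd8 x4=0x98  N=1 Z=0
after  5: x0=0x05 x1=0x70 x2=0xdd x3=0xd8 x4=0x98  N=0 Z=0
after  6: x0=0xfd x1=0x70 x2=0xdd x3=0xd8 x4=0x98  N=1 Z=0
after  7: x0=0xfd x1=0x70 x2=0xdd x3=0x75 x4=0x98  N=0 Z=0
after  8: x0=0xfd x1=0x10 x2=0xdd x3=0x75 x4=0x98  N=0 Z=0
after  9: x0=0xfd x1=0x10 x2=0xdd x3=0xfd x4=0x98  N=1 Z=0
after 10: x0=0x45 x1=0x10 x2=0xdd x3=0xfd x4=0x98  N=0 Z=0
after 11: x0=0x45 x1=0x10 x2=0xdd x3=0x45 x4=0x98  N=0 Z=0
-- IRQ taken; context saved, return-PC = 12 --

SAVED = 0x10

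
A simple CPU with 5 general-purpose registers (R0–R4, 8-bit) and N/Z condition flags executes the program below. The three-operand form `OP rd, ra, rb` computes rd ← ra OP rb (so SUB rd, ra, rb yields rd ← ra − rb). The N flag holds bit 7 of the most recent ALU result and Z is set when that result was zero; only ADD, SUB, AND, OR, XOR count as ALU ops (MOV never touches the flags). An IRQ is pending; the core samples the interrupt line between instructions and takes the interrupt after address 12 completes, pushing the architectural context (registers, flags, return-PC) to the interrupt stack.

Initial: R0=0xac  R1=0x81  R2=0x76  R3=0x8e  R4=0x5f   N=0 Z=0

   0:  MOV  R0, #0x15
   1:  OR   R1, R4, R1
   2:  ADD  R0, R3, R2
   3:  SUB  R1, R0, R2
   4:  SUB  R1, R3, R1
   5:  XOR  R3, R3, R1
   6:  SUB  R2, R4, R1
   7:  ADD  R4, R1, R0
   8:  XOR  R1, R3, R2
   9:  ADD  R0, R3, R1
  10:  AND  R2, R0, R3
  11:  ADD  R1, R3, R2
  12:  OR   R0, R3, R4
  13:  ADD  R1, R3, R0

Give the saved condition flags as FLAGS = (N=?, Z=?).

after  0: R0=0x15 R1=0x81 R2=0x76 R3=0x8e R4=0x5f  N=0 Z=0
after  1: R0=0x15 R1=0xdf R2=0x76 R3=0x8e R4=0x5f  N=1 Z=0
after  2: R0=0x04 R1=0xdf R2=0x76 R3=0x8e R4=0x5f  N=0 Z=0
after  3: R0=0x04 R1=0x8e R2=0x76 R3=0x8e R4=0x5f  N=1 Z=0
after  4: R0=0x04 R1=0x00 R2=0x76 R3=0x8e R4=0x5f  N=0 Z=1
after  5: R0=0x04 R1=0x00 R2=0x76 R3=0x8e R4=0x5f  N=1 Z=0
after  6: R0=0x04 R1=0x00 R2=0x5f R3=0x8e R4=0x5f  N=0 Z=0
after  7: R0=0x04 R1=0x00 R2=0x5f R3=0x8e R4=0x04  N=0 Z=0
after  8: R0=0x04 R1=0xd1 R2=0x5f R3=0x8e R4=0x04  N=1 Z=0
after  9: R0=0x5f R1=0xd1 R2=0x5f R3=0x8e R4=0x04  N=0 Z=0
after 10: R0=0x5f R1=0xd1 R2=0x0e R3=0x8e R4=0x04  N=0 Z=0
after 11: R0=0x5f R1=0x9c R2=0x0e R3=0x8e R4=0x04  N=1 Z=0
after 12: R0=0x8e R1=0x9c R2=0x0e R3=0x8e R4=0x04  N=1 Z=0
-- IRQ taken; context saved, return-PC = 13 --

FLAGS = (N=1, Z=0)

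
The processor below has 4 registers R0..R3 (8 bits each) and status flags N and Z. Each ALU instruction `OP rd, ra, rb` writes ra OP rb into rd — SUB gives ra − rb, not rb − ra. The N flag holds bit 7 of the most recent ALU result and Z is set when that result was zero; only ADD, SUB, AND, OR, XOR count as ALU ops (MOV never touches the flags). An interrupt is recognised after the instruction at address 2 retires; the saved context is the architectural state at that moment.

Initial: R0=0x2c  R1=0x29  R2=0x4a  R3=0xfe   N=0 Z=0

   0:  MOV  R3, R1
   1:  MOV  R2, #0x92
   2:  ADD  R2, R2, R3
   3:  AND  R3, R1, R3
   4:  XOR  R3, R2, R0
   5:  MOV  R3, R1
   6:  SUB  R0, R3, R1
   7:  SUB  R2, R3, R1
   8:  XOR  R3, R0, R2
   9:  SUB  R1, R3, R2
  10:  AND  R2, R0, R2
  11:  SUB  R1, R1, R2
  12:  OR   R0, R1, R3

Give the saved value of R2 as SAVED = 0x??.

SAVED = 0xbb

after  0: R0=0x2c R1=0x29 R2=0x4a R3=0x29  N=0 Z=0
after  1: R0=0x2c R1=0x29 R2=0x92 R3=0x29  N=0 Z=0
after  2: R0=0x2c R1=0x29 R2=0xbb R3=0x29  N=1 Z=0
-- IRQ taken; context saved, return-PC = 3 --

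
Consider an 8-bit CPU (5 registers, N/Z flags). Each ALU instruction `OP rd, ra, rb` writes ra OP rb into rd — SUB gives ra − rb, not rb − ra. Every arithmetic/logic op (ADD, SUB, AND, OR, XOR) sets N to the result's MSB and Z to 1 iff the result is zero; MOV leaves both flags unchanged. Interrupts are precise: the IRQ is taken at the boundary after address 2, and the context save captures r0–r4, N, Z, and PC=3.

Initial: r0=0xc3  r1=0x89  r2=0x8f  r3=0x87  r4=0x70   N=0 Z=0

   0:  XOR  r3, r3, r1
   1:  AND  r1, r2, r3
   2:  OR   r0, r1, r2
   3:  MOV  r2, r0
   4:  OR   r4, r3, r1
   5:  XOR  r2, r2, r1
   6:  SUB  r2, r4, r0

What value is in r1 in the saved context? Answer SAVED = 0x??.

after  0: r0=0xc3 r1=0x89 r2=0x8f r3=0x0e r4=0x70  N=0 Z=0
after  1: r0=0xc3 r1=0x0e r2=0x8f r3=0x0e r4=0x70  N=0 Z=0
after  2: r0=0x8f r1=0x0e r2=0x8f r3=0x0e r4=0x70  N=1 Z=0
-- IRQ taken; context saved, return-PC = 3 --

SAVED = 0x0e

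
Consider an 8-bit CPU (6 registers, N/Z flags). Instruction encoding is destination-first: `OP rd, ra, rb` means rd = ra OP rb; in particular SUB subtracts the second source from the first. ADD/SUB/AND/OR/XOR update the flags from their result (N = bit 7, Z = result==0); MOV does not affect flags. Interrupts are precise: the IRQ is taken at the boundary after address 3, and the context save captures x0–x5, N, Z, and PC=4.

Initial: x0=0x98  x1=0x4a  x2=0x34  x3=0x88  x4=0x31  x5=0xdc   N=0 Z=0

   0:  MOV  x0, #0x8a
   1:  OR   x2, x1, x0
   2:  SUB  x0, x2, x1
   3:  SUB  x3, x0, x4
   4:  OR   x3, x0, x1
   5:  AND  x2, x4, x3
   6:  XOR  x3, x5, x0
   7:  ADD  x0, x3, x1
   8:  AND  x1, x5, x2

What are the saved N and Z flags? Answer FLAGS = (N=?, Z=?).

FLAGS = (N=0, Z=0)

after  0: x0=0x8a x1=0x4a x2=0x34 x3=0x88 x4=0x31 x5=0xdc  N=0 Z=0
after  1: x0=0x8a x1=0x4a x2=0xca x3=0x88 x4=0x31 x5=0xdc  N=1 Z=0
after  2: x0=0x80 x1=0x4a x2=0xca x3=0x88 x4=0x31 x5=0xdc  N=1 Z=0
after  3: x0=0x80 x1=0x4a x2=0xca x3=0x4f x4=0x31 x5=0xdc  N=0 Z=0
-- IRQ taken; context saved, return-PC = 4 --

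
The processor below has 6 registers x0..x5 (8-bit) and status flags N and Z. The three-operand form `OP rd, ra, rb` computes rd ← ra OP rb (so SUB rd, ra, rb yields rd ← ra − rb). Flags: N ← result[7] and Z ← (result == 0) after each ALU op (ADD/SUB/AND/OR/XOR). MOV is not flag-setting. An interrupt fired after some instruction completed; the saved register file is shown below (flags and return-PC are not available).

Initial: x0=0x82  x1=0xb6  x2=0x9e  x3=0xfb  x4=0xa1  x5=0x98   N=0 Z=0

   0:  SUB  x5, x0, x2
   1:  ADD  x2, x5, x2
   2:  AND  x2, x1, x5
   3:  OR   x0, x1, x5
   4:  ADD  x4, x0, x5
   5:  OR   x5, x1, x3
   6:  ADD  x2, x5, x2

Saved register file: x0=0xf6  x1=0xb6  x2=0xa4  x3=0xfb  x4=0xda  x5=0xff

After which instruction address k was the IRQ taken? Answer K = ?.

after  0: x0=0x82 x1=0xb6 x2=0x9e x3=0xfb x4=0xa1 x5=0xe4  N=1 Z=0
after  1: x0=0x82 x1=0xb6 x2=0x82 x3=0xfb x4=0xa1 x5=0xe4  N=1 Z=0
after  2: x0=0x82 x1=0xb6 x2=0xa4 x3=0xfb x4=0xa1 x5=0xe4  N=1 Z=0
after  3: x0=0xf6 x1=0xb6 x2=0xa4 x3=0xfb x4=0xa1 x5=0xe4  N=1 Z=0
after  4: x0=0xf6 x1=0xb6 x2=0xa4 x3=0xfb x4=0xda x5=0xe4  N=1 Z=0
after  5: x0=0xf6 x1=0xb6 x2=0xa4 x3=0xfb x4=0xda x5=0xff  N=1 Z=0
-- IRQ taken; context saved, return-PC = 6 --

K = 5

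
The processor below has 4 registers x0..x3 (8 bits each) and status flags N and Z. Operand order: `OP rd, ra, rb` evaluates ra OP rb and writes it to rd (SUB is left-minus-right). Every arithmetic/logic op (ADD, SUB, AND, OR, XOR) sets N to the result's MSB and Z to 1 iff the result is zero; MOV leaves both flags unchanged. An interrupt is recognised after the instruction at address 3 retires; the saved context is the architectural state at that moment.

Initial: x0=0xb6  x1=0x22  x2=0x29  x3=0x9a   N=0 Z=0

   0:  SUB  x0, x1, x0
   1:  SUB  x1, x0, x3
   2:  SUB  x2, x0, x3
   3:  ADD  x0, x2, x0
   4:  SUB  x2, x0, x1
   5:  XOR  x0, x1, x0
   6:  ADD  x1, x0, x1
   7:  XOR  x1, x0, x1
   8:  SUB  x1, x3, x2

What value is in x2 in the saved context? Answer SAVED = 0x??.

after  0: x0=0x6c x1=0x22 x2=0x29 x3=0x9a  N=0 Z=0
after  1: x0=0x6c x1=0xd2 x2=0x29 x3=0x9a  N=1 Z=0
after  2: x0=0x6c x1=0xd2 x2=0xd2 x3=0x9a  N=1 Z=0
after  3: x0=0x3e x1=0xd2 x2=0xd2 x3=0x9a  N=0 Z=0
-- IRQ taken; context saved, return-PC = 4 --

SAVED = 0xd2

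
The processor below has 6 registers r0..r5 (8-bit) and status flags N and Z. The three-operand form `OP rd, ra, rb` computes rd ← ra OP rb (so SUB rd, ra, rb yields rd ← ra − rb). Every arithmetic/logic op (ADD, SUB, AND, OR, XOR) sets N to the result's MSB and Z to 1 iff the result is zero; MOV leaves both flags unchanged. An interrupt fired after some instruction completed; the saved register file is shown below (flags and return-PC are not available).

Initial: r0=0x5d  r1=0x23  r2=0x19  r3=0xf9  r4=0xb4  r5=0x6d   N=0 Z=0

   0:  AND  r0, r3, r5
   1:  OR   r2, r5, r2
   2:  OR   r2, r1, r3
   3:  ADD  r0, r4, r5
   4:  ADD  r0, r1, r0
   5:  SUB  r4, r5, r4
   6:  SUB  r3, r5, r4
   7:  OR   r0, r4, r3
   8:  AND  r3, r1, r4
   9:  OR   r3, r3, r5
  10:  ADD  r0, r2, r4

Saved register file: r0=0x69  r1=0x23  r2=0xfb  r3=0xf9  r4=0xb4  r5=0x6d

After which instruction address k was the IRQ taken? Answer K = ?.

K = 2

after  0: r0=0x69 r1=0x23 r2=0x19 r3=0xf9 r4=0xb4 r5=0x6d  N=0 Z=0
after  1: r0=0x69 r1=0x23 r2=0x7d r3=0xf9 r4=0xb4 r5=0x6d  N=0 Z=0
after  2: r0=0x69 r1=0x23 r2=0xfb r3=0xf9 r4=0xb4 r5=0x6d  N=1 Z=0
-- IRQ taken; context saved, return-PC = 3 --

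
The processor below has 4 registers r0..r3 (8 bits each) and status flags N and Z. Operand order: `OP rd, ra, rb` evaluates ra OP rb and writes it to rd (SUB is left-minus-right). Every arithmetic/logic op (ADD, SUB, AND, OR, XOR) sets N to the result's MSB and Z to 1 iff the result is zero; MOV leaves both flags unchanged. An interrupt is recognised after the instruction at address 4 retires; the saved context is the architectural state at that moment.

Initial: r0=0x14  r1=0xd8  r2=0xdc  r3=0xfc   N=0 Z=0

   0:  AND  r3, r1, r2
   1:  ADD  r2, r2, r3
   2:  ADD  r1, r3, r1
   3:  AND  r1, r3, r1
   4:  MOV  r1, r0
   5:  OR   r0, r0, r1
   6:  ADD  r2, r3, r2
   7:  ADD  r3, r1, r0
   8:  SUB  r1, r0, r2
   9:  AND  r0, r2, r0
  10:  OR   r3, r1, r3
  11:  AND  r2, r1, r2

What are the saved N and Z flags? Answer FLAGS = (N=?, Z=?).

after  0: r0=0x14 r1=0xd8 r2=0xdc r3=0xd8  N=1 Z=0
after  1: r0=0x14 r1=0xd8 r2=0xb4 r3=0xd8  N=1 Z=0
after  2: r0=0x14 r1=0xb0 r2=0xb4 r3=0xd8  N=1 Z=0
after  3: r0=0x14 r1=0x90 r2=0xb4 r3=0xd8  N=1 Z=0
after  4: r0=0x14 r1=0x14 r2=0xb4 r3=0xd8  N=1 Z=0
-- IRQ taken; context saved, return-PC = 5 --

FLAGS = (N=1, Z=0)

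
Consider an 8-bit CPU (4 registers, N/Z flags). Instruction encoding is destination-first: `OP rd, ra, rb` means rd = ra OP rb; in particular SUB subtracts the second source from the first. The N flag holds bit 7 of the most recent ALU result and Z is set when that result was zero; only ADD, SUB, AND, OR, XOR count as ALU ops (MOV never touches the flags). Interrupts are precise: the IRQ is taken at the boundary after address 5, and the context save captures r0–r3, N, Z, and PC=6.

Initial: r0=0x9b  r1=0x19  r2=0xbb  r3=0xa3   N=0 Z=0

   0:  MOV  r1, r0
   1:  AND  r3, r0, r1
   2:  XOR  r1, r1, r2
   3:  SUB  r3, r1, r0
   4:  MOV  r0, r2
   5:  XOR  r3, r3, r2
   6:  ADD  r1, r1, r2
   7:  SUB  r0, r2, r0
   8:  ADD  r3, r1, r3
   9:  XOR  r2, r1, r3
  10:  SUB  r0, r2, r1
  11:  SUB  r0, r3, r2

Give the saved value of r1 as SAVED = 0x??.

after  0: r0=0x9b r1=0x9b r2=0xbb r3=0xa3  N=0 Z=0
after  1: r0=0x9b r1=0x9b r2=0xbb r3=0x9b  N=1 Z=0
after  2: r0=0x9b r1=0x20 r2=0xbb r3=0x9b  N=0 Z=0
after  3: r0=0x9b r1=0x20 r2=0xbb r3=0x85  N=1 Z=0
after  4: r0=0xbb r1=0x20 r2=0xbb r3=0x85  N=1 Z=0
after  5: r0=0xbb r1=0x20 r2=0xbb r3=0x3e  N=0 Z=0
-- IRQ taken; context saved, return-PC = 6 --

SAVED = 0x20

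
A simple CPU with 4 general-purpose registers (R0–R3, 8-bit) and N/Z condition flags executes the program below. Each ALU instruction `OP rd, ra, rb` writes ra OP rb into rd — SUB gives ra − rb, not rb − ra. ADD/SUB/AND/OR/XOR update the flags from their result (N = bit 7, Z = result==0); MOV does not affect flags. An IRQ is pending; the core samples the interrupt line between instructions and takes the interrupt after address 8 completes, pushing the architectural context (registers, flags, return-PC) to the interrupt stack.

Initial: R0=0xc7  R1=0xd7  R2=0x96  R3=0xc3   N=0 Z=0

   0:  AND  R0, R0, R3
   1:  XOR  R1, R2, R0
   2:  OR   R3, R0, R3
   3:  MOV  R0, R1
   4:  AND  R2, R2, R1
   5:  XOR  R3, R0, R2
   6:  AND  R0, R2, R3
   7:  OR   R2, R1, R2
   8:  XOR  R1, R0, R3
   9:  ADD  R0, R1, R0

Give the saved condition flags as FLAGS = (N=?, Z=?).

FLAGS = (N=0, Z=0)

after  0: R0=0xc3 R1=0xd7 R2=0x96 R3=0xc3  N=1 Z=0
after  1: R0=0xc3 R1=0x55 R2=0x96 R3=0xc3  N=0 Z=0
after  2: R0=0xc3 R1=0x55 R2=0x96 R3=0xc3  N=1 Z=0
after  3: R0=0x55 R1=0x55 R2=0x96 R3=0xc3  N=1 Z=0
after  4: R0=0x55 R1=0x55 R2=0x14 R3=0xc3  N=0 Z=0
after  5: R0=0x55 R1=0x55 R2=0x14 R3=0x41  N=0 Z=0
after  6: R0=0x00 R1=0x55 R2=0x14 R3=0x41  N=0 Z=1
after  7: R0=0x00 R1=0x55 R2=0x55 R3=0x41  N=0 Z=0
after  8: R0=0x00 R1=0x41 R2=0x55 R3=0x41  N=0 Z=0
-- IRQ taken; context saved, return-PC = 9 --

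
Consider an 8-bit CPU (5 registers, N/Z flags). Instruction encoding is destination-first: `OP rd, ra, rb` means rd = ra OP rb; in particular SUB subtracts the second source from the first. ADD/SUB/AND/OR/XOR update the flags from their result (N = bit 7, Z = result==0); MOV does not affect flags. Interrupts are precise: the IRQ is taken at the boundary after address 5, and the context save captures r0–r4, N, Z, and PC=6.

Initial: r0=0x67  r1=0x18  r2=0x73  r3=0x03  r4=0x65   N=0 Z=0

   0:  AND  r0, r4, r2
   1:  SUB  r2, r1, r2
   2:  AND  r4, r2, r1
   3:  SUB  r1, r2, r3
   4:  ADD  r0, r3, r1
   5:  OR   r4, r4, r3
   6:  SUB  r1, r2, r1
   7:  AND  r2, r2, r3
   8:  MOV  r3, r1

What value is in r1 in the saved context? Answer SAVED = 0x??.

after  0: r0=0x61 r1=0x18 r2=0x73 r3=0x03 r4=0x65  N=0 Z=0
after  1: r0=0x61 r1=0x18 r2=0xa5 r3=0x03 r4=0x65  N=1 Z=0
after  2: r0=0x61 r1=0x18 r2=0xa5 r3=0x03 r4=0x00  N=0 Z=1
after  3: r0=0x61 r1=0xa2 r2=0xa5 r3=0x03 r4=0x00  N=1 Z=0
after  4: r0=0xa5 r1=0xa2 r2=0xa5 r3=0x03 r4=0x00  N=1 Z=0
after  5: r0=0xa5 r1=0xa2 r2=0xa5 r3=0x03 r4=0x03  N=0 Z=0
-- IRQ taken; context saved, return-PC = 6 --

SAVED = 0xa2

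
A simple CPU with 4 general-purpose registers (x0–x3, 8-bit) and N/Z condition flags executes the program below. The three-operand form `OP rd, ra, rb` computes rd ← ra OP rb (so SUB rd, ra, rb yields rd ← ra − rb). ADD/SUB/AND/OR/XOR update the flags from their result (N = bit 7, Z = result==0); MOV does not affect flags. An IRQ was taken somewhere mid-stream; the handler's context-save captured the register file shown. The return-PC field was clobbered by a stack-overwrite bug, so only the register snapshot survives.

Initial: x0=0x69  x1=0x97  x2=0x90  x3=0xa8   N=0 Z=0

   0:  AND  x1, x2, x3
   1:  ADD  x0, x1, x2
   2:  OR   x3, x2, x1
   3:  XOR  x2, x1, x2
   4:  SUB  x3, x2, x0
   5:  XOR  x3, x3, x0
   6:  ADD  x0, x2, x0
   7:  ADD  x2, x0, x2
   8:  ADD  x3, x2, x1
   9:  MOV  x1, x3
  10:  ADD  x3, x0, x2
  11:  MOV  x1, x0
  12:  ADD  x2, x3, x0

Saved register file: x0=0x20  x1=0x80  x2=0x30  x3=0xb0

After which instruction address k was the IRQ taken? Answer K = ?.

after  0: x0=0x69 x1=0x80 x2=0x90 x3=0xa8  N=1 Z=0
after  1: x0=0x10 x1=0x80 x2=0x90 x3=0xa8  N=0 Z=0
after  2: x0=0x10 x1=0x80 x2=0x90 x3=0x90  N=1 Z=0
after  3: x0=0x10 x1=0x80 x2=0x10 x3=0x90  N=0 Z=0
after  4: x0=0x10 x1=0x80 x2=0x10 x3=0x00  N=0 Z=1
after  5: x0=0x10 x1=0x80 x2=0x10 x3=0x10  N=0 Z=0
after  6: x0=0x20 x1=0x80 x2=0x10 x3=0x10  N=0 Z=0
after  7: x0=0x20 x1=0x80 x2=0x30 x3=0x10  N=0 Z=0
after  8: x0=0x20 x1=0x80 x2=0x30 x3=0xb0  N=1 Z=0
-- IRQ taken; context saved, return-PC = 9 --

K = 8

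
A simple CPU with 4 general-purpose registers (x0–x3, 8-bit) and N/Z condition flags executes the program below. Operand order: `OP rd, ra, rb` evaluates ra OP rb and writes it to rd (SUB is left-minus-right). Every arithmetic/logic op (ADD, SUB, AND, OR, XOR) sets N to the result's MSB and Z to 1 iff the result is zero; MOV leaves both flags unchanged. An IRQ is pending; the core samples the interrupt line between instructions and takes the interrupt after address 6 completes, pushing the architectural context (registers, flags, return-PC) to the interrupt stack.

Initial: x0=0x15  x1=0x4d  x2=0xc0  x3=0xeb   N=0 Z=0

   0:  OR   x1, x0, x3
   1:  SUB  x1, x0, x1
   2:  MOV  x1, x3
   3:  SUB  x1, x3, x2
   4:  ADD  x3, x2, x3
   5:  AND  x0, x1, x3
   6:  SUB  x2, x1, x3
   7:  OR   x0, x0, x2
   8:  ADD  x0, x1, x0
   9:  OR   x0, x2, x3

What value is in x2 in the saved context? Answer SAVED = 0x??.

SAVED = 0x80

after  0: x0=0x15 x1=0xff x2=0xc0 x3=0xeb  N=1 Z=0
after  1: x0=0x15 x1=0x16 x2=0xc0 x3=0xeb  N=0 Z=0
after  2: x0=0x15 x1=0xeb x2=0xc0 x3=0xeb  N=0 Z=0
after  3: x0=0x15 x1=0x2b x2=0xc0 x3=0xeb  N=0 Z=0
after  4: x0=0x15 x1=0x2b x2=0xc0 x3=0xab  N=1 Z=0
after  5: x0=0x2b x1=0x2b x2=0xc0 x3=0xab  N=0 Z=0
after  6: x0=0x2b x1=0x2b x2=0x80 x3=0xab  N=1 Z=0
-- IRQ taken; context saved, return-PC = 7 --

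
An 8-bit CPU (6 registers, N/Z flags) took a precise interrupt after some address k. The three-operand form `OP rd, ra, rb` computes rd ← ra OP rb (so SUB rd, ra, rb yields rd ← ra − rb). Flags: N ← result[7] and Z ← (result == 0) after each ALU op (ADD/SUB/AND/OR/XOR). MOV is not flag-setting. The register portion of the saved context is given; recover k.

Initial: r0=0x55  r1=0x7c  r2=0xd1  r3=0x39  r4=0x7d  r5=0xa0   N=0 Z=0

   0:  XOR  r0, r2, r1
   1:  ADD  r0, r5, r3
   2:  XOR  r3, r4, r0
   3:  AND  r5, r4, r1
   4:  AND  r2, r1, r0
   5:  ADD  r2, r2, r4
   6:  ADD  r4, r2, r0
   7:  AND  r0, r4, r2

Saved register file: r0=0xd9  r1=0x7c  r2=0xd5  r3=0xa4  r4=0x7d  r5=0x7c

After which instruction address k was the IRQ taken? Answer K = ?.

K = 5

after  0: r0=0xad r1=0x7c r2=0xd1 r3=0x39 r4=0x7d r5=0xa0  N=1 Z=0
after  1: r0=0xd9 r1=0x7c r2=0xd1 r3=0x39 r4=0x7d r5=0xa0  N=1 Z=0
after  2: r0=0xd9 r1=0x7c r2=0xd1 r3=0xa4 r4=0x7d r5=0xa0  N=1 Z=0
after  3: r0=0xd9 r1=0x7c r2=0xd1 r3=0xa4 r4=0x7d r5=0x7c  N=0 Z=0
after  4: r0=0xd9 r1=0x7c r2=0x58 r3=0xa4 r4=0x7d r5=0x7c  N=0 Z=0
after  5: r0=0xd9 r1=0x7c r2=0xd5 r3=0xa4 r4=0x7d r5=0x7c  N=1 Z=0
-- IRQ taken; context saved, return-PC = 6 --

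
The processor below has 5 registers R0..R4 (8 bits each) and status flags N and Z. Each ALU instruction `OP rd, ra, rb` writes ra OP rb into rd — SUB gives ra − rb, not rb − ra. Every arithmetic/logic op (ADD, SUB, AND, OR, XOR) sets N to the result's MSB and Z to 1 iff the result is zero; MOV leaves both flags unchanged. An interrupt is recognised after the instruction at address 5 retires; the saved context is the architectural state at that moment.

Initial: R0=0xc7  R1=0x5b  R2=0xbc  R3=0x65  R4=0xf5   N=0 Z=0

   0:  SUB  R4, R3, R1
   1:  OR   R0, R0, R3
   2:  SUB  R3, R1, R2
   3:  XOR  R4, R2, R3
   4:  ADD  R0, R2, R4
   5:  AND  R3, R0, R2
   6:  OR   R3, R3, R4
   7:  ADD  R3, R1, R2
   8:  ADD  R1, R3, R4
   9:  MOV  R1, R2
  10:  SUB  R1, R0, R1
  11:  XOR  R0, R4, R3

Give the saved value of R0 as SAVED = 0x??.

after  0: R0=0xc7 R1=0x5b R2=0xbc R3=0x65 R4=0x0a  N=0 Z=0
after  1: R0=0xe7 R1=0x5b R2=0xbc R3=0x65 R4=0x0a  N=1 Z=0
after  2: R0=0xe7 R1=0x5b R2=0xbc R3=0x9f R4=0x0a  N=1 Z=0
after  3: R0=0xe7 R1=0x5b R2=0xbc R3=0x9f R4=0x23  N=0 Z=0
after  4: R0=0xdf R1=0x5b R2=0xbc R3=0x9f R4=0x23  N=1 Z=0
after  5: R0=0xdf R1=0x5b R2=0xbc R3=0x9c R4=0x23  N=1 Z=0
-- IRQ taken; context saved, return-PC = 6 --

SAVED = 0xdf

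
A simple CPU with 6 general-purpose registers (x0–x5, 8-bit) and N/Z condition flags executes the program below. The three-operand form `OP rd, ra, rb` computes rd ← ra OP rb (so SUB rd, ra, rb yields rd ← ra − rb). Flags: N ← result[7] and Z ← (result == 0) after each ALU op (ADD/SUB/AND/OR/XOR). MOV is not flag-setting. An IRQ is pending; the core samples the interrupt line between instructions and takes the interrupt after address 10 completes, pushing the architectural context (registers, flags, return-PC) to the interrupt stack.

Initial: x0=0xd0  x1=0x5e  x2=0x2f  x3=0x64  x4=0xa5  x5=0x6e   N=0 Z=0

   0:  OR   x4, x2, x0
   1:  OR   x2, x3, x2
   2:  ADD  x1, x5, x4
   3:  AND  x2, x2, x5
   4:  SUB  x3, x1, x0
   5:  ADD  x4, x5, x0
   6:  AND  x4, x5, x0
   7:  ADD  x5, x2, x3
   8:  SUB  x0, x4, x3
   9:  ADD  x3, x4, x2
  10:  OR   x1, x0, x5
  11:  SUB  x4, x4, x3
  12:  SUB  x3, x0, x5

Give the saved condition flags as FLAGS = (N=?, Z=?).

after  0: x0=0xd0 x1=0x5e x2=0x2f x3=0x64 x4=0xff x5=0x6e  N=1 Z=0
after  1: x0=0xd0 x1=0x5e x2=0x6f x3=0x64 x4=0xff x5=0x6e  N=0 Z=0
after  2: x0=0xd0 x1=0x6d x2=0x6f x3=0x64 x4=0xff x5=0x6e  N=0 Z=0
after  3: x0=0xd0 x1=0x6d x2=0x6e x3=0x64 x4=0xff x5=0x6e  N=0 Z=0
after  4: x0=0xd0 x1=0x6d x2=0x6e x3=0x9d x4=0xff x5=0x6e  N=1 Z=0
after  5: x0=0xd0 x1=0x6d x2=0x6e x3=0x9d x4=0x3e x5=0x6e  N=0 Z=0
after  6: x0=0xd0 x1=0x6d x2=0x6e x3=0x9d x4=0x40 x5=0x6e  N=0 Z=0
after  7: x0=0xd0 x1=0x6d x2=0x6e x3=0x9d x4=0x40 x5=0x0b  N=0 Z=0
after  8: x0=0xa3 x1=0x6d x2=0x6e x3=0x9d x4=0x40 x5=0x0b  N=1 Z=0
after  9: x0=0xa3 x1=0x6d x2=0x6e x3=0xae x4=0x40 x5=0x0b  N=1 Z=0
after 10: x0=0xa3 x1=0xab x2=0x6e x3=0xae x4=0x40 x5=0x0b  N=1 Z=0
-- IRQ taken; context saved, return-PC = 11 --

FLAGS = (N=1, Z=0)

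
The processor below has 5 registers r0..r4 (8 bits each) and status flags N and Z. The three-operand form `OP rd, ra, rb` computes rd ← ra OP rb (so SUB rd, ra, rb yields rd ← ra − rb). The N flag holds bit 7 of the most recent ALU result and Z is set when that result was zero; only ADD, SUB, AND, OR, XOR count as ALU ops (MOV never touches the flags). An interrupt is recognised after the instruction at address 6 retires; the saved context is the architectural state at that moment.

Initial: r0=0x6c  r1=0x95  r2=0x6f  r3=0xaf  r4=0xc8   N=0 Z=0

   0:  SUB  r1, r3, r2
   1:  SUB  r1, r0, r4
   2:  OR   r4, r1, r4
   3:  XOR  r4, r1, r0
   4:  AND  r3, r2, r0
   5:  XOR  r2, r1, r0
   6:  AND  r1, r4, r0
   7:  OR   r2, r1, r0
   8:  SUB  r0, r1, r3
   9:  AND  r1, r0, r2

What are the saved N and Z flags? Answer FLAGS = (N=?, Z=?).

after  0: r0=0x6c r1=0x40 r2=0x6f r3=0xaf r4=0xc8  N=0 Z=0
after  1: r0=0x6c r1=0xa4 r2=0x6f r3=0xaf r4=0xc8  N=1 Z=0
after  2: r0=0x6c r1=0xa4 r2=0x6f r3=0xaf r4=0xec  N=1 Z=0
after  3: r0=0x6c r1=0xa4 r2=0x6f r3=0xaf r4=0xc8  N=1 Z=0
after  4: r0=0x6c r1=0xa4 r2=0x6f r3=0x6c r4=0xc8  N=0 Z=0
after  5: r0=0x6c r1=0xa4 r2=0xc8 r3=0x6c r4=0xc8  N=1 Z=0
after  6: r0=0x6c r1=0x48 r2=0xc8 r3=0x6c r4=0xc8  N=0 Z=0
-- IRQ taken; context saved, return-PC = 7 --

FLAGS = (N=0, Z=0)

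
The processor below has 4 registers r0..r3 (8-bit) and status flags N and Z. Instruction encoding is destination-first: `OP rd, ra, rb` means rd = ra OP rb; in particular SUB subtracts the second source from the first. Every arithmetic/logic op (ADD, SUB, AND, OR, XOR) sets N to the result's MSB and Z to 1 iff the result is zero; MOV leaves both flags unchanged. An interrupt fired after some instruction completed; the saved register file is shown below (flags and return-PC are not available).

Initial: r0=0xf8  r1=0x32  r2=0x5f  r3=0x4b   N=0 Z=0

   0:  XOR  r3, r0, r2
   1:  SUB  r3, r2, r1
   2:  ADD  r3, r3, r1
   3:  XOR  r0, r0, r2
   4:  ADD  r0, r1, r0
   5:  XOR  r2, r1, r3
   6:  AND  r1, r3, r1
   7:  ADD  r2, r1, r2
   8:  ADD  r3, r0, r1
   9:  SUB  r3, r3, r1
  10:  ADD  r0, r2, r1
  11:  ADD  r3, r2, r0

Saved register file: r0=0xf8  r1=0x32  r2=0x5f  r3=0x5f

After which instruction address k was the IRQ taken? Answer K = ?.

K = 2

after  0: r0=0xf8 r1=0x32 r2=0x5f r3=0xa7  N=1 Z=0
after  1: r0=0xf8 r1=0x32 r2=0x5f r3=0x2d  N=0 Z=0
after  2: r0=0xf8 r1=0x32 r2=0x5f r3=0x5f  N=0 Z=0
-- IRQ taken; context saved, return-PC = 3 --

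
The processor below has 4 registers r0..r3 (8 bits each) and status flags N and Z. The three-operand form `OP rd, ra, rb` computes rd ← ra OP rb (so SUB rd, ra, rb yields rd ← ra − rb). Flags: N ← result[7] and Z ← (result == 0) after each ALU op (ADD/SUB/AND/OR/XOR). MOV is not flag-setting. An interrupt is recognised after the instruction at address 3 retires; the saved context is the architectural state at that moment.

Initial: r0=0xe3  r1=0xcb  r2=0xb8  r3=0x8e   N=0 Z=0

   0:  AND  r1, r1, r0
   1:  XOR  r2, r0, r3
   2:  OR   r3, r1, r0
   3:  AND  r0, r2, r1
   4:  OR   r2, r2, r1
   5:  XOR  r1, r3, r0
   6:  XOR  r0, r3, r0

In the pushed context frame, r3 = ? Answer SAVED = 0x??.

SAVED = 0xe3

after  0: r0=0xe3 r1=0xc3 r2=0xb8 r3=0x8e  N=1 Z=0
after  1: r0=0xe3 r1=0xc3 r2=0x6d r3=0x8e  N=0 Z=0
after  2: r0=0xe3 r1=0xc3 r2=0x6d r3=0xe3  N=1 Z=0
after  3: r0=0x41 r1=0xc3 r2=0x6d r3=0xe3  N=0 Z=0
-- IRQ taken; context saved, return-PC = 4 --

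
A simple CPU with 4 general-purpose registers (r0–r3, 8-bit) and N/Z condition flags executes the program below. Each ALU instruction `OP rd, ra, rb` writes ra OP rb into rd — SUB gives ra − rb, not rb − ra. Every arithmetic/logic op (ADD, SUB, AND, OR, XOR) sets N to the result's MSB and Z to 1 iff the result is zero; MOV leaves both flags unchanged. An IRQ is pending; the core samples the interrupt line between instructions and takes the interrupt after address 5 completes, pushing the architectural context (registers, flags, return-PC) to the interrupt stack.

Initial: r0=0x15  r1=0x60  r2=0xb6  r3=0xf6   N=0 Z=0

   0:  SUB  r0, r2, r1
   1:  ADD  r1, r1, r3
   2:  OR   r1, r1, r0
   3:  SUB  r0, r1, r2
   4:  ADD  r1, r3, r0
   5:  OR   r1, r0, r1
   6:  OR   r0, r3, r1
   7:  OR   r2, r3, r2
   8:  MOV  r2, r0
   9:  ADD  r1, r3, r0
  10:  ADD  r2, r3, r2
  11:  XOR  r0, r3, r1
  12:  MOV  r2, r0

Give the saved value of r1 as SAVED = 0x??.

after  0: r0=0x56 r1=0x60 r2=0xb6 r3=0xf6  N=0 Z=0
after  1: r0=0x56 r1=0x56 r2=0xb6 r3=0xf6  N=0 Z=0
after  2: r0=0x56 r1=0x56 r2=0xb6 r3=0xf6  N=0 Z=0
after  3: r0=0xa0 r1=0x56 r2=0xb6 r3=0xf6  N=1 Z=0
after  4: r0=0xa0 r1=0x96 r2=0xb6 r3=0xf6  N=1 Z=0
after  5: r0=0xa0 r1=0xb6 r2=0xb6 r3=0xf6  N=1 Z=0
-- IRQ taken; context saved, return-PC = 6 --

SAVED = 0xb6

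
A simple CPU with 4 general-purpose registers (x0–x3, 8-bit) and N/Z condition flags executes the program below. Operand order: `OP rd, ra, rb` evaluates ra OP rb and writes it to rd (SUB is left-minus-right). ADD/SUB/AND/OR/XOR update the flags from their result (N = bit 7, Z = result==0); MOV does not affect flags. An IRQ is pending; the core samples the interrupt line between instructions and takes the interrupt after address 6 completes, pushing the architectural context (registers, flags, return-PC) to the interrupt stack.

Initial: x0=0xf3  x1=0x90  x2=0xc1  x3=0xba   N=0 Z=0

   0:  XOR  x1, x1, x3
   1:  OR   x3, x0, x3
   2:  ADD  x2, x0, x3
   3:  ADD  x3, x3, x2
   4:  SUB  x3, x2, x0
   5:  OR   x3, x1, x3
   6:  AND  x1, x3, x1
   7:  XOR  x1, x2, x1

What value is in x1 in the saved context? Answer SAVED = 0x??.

SAVED = 0x2a

after  0: x0=0xf3 x1=0x2a x2=0xc1 x3=0xba  N=0 Z=0
after  1: x0=0xf3 x1=0x2a x2=0xc1 x3=0xfb  N=1 Z=0
after  2: x0=0xf3 x1=0x2a x2=0xee x3=0xfb  N=1 Z=0
after  3: x0=0xf3 x1=0x2a x2=0xee x3=0xe9  N=1 Z=0
after  4: x0=0xf3 x1=0x2a x2=0xee x3=0xfb  N=1 Z=0
after  5: x0=0xf3 x1=0x2a x2=0xee x3=0xfb  N=1 Z=0
after  6: x0=0xf3 x1=0x2a x2=0xee x3=0xfb  N=0 Z=0
-- IRQ taken; context saved, return-PC = 7 --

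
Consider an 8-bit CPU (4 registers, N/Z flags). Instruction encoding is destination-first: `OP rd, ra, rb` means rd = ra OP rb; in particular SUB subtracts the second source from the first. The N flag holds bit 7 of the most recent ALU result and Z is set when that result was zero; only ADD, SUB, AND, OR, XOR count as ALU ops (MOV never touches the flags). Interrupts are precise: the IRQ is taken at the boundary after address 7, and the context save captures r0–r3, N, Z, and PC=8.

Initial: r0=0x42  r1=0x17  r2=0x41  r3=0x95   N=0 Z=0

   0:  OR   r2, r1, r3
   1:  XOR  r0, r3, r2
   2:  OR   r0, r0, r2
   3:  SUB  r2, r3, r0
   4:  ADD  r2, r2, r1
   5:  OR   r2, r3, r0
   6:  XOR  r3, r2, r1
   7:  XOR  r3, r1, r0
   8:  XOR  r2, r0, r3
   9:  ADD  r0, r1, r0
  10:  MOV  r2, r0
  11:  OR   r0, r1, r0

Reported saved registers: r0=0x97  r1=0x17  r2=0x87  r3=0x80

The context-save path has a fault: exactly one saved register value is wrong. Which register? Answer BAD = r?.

BAD = r2

after  0: r0=0x42 r1=0x17 r2=0x97 r3=0x95  N=1 Z=0
after  1: r0=0x02 r1=0x17 r2=0x97 r3=0x95  N=0 Z=0
after  2: r0=0x97 r1=0x17 r2=0x97 r3=0x95  N=1 Z=0
after  3: r0=0x97 r1=0x17 r2=0xfe r3=0x95  N=1 Z=0
after  4: r0=0x97 r1=0x17 r2=0x15 r3=0x95  N=0 Z=0
after  5: r0=0x97 r1=0x17 r2=0x97 r3=0x95  N=1 Z=0
after  6: r0=0x97 r1=0x17 r2=0x97 r3=0x80  N=1 Z=0
after  7: r0=0x97 r1=0x17 r2=0x97 r3=0x80  N=1 Z=0
-- IRQ taken; context saved, return-PC = 8 --
mismatch: r2: reported 0x87 vs actual 0x97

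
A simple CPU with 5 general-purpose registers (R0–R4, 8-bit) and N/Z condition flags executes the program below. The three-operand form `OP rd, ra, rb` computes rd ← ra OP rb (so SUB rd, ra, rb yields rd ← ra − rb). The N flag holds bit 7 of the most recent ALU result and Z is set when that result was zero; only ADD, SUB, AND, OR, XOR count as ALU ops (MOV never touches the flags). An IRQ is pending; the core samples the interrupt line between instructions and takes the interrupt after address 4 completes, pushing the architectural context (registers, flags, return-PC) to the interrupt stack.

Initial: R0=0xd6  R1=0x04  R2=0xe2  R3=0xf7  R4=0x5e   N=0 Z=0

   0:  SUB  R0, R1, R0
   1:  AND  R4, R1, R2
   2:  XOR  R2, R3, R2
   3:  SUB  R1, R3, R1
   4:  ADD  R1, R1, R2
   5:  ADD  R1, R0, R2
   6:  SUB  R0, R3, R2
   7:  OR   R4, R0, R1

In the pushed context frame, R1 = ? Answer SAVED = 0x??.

SAVED = 0x08

after  0: R0=0x2e R1=0x04 R2=0xe2 R3=0xf7 R4=0x5e  N=0 Z=0
after  1: R0=0x2e R1=0x04 R2=0xe2 R3=0xf7 R4=0x00  N=0 Z=1
after  2: R0=0x2e R1=0x04 R2=0x15 R3=0xf7 R4=0x00  N=0 Z=0
after  3: R0=0x2e R1=0xf3 R2=0x15 R3=0xf7 R4=0x00  N=1 Z=0
after  4: R0=0x2e R1=0x08 R2=0x15 R3=0xf7 R4=0x00  N=0 Z=0
-- IRQ taken; context saved, return-PC = 5 --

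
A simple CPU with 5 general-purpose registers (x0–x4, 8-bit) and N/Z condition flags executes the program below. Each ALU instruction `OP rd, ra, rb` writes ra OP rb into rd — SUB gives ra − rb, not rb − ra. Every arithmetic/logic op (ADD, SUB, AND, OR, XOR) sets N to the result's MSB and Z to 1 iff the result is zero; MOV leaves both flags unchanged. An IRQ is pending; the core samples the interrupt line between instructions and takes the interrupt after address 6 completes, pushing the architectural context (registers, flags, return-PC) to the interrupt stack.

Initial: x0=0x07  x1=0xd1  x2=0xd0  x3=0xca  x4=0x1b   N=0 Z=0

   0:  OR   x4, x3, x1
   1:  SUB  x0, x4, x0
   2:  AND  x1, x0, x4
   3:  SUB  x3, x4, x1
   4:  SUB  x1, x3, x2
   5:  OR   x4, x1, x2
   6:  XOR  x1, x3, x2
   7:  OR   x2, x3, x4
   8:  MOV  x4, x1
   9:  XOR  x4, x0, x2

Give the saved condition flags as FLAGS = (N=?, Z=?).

after  0: x0=0x07 x1=0xd1 x2=0xd0 x3=0xca x4=0xdb  N=1 Z=0
after  1: x0=0xd4 x1=0xd1 x2=0xd0 x3=0xca x4=0xdb  N=1 Z=0
after  2: x0=0xd4 x1=0xd0 x2=0xd0 x3=0xca x4=0xdb  N=1 Z=0
after  3: x0=0xd4 x1=0xd0 x2=0xd0 x3=0x0b x4=0xdb  N=0 Z=0
after  4: x0=0xd4 x1=0x3b x2=0xd0 x3=0x0b x4=0xdb  N=0 Z=0
after  5: x0=0xd4 x1=0x3b x2=0xd0 x3=0x0b x4=0xfb  N=1 Z=0
after  6: x0=0xd4 x1=0xdb x2=0xd0 x3=0x0b x4=0xfb  N=1 Z=0
-- IRQ taken; context saved, return-PC = 7 --

FLAGS = (N=1, Z=0)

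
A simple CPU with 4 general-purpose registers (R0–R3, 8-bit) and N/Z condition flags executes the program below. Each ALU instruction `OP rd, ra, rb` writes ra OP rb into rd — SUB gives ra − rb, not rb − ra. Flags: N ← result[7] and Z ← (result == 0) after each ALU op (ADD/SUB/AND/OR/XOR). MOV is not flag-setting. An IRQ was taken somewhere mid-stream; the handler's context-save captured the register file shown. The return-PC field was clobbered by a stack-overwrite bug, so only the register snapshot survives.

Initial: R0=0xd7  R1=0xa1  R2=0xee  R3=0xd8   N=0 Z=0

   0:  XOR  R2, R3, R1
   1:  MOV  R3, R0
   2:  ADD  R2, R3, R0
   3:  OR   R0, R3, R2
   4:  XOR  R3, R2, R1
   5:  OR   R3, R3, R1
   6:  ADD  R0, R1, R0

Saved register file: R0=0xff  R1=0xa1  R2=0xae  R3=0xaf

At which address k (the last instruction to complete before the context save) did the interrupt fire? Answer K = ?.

after  0: R0=0xd7 R1=0xa1 R2=0x79 R3=0xd8  N=0 Z=0
after  1: R0=0xd7 R1=0xa1 R2=0x79 R3=0xd7  N=0 Z=0
after  2: R0=0xd7 R1=0xa1 R2=0xae R3=0xd7  N=1 Z=0
after  3: R0=0xff R1=0xa1 R2=0xae R3=0xd7  N=1 Z=0
after  4: R0=0xff R1=0xa1 R2=0xae R3=0x0f  N=0 Z=0
after  5: R0=0xff R1=0xa1 R2=0xae R3=0xaf  N=1 Z=0
-- IRQ taken; context saved, return-PC = 6 --

K = 5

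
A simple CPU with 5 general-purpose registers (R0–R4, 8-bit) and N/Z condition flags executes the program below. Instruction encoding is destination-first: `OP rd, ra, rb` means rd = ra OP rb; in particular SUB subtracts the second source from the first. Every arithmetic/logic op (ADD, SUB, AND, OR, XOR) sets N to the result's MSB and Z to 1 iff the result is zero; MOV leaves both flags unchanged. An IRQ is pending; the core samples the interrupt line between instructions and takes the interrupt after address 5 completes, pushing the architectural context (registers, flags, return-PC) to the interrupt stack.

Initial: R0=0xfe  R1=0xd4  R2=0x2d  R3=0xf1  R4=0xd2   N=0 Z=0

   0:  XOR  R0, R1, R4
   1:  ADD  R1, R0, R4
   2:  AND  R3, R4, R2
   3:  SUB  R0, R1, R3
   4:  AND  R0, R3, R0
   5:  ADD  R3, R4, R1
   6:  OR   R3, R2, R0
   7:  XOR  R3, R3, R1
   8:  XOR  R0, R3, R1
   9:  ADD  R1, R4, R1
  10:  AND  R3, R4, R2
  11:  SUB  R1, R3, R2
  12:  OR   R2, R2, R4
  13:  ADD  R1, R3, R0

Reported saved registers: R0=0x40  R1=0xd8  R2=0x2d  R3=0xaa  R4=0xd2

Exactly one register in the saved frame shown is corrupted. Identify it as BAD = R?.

BAD = R0

after  0: R0=0x06 R1=0xd4 R2=0x2d R3=0xf1 R4=0xd2  N=0 Z=0
after  1: R0=0x06 R1=0xd8 R2=0x2d R3=0xf1 R4=0xd2  N=1 Z=0
after  2: R0=0x06 R1=0xd8 R2=0x2d R3=0x00 R4=0xd2  N=0 Z=1
after  3: R0=0xd8 R1=0xd8 R2=0x2d R3=0x00 R4=0xd2  N=1 Z=0
after  4: R0=0x00 R1=0xd8 R2=0x2d R3=0x00 R4=0xd2  N=0 Z=1
after  5: R0=0x00 R1=0xd8 R2=0x2d R3=0xaa R4=0xd2  N=1 Z=0
-- IRQ taken; context saved, return-PC = 6 --
mismatch: R0: reported 0x40 vs actual 0x00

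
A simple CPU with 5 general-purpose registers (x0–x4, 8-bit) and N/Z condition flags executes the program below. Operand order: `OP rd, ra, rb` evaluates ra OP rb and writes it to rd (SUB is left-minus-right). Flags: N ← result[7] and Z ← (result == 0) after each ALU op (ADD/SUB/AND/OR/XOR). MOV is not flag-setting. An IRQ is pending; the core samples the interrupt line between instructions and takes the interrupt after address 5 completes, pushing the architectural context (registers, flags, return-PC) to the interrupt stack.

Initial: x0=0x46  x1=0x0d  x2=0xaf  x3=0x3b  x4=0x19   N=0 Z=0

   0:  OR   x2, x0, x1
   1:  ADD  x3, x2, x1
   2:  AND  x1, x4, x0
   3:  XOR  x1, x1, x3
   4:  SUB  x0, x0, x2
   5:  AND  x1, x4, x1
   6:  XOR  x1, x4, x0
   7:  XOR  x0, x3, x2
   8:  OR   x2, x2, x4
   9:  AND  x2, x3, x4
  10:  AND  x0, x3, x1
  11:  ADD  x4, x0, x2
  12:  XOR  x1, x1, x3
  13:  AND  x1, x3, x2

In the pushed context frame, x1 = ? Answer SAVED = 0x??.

SAVED = 0x18

after  0: x0=0x46 x1=0x0d x2=0x4f x3=0x3b x4=0x19  N=0 Z=0
after  1: x0=0x46 x1=0x0d x2=0x4f x3=0x5c x4=0x19  N=0 Z=0
after  2: x0=0x46 x1=0x00 x2=0x4f x3=0x5c x4=0x19  N=0 Z=1
after  3: x0=0x46 x1=0x5c x2=0x4f x3=0x5c x4=0x19  N=0 Z=0
after  4: x0=0xf7 x1=0x5c x2=0x4f x3=0x5c x4=0x19  N=1 Z=0
after  5: x0=0xf7 x1=0x18 x2=0x4f x3=0x5c x4=0x19  N=0 Z=0
-- IRQ taken; context saved, return-PC = 6 --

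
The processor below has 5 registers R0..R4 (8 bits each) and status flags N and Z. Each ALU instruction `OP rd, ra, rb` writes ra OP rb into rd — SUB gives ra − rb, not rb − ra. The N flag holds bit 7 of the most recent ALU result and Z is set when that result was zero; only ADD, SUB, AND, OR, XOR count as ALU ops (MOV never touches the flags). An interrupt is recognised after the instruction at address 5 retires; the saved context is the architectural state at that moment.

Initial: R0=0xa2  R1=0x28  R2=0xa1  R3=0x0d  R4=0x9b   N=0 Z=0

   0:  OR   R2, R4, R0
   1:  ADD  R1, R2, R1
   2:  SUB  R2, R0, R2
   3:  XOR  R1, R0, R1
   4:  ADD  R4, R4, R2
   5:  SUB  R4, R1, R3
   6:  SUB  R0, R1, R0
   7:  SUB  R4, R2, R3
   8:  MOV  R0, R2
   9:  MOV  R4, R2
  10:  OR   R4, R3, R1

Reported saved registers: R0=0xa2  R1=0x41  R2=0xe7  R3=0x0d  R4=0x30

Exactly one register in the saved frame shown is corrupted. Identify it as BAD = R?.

after  0: R0=0xa2 R1=0x28 R2=0xbb R3=0x0d R4=0x9b  N=1 Z=0
after  1: R0=0xa2 R1=0xe3 R2=0xbb R3=0x0d R4=0x9b  N=1 Z=0
after  2: R0=0xa2 R1=0xe3 R2=0xe7 R3=0x0d R4=0x9b  N=1 Z=0
after  3: R0=0xa2 R1=0x41 R2=0xe7 R3=0x0d R4=0x9b  N=0 Z=0
after  4: R0=0xa2 R1=0x41 R2=0xe7 R3=0x0d R4=0x82  N=1 Z=0
after  5: R0=0xa2 R1=0x41 R2=0xe7 R3=0x0d R4=0x34  N=0 Z=0
-- IRQ taken; context saved, return-PC = 6 --
mismatch: R4: reported 0x30 vs actual 0x34

BAD = R4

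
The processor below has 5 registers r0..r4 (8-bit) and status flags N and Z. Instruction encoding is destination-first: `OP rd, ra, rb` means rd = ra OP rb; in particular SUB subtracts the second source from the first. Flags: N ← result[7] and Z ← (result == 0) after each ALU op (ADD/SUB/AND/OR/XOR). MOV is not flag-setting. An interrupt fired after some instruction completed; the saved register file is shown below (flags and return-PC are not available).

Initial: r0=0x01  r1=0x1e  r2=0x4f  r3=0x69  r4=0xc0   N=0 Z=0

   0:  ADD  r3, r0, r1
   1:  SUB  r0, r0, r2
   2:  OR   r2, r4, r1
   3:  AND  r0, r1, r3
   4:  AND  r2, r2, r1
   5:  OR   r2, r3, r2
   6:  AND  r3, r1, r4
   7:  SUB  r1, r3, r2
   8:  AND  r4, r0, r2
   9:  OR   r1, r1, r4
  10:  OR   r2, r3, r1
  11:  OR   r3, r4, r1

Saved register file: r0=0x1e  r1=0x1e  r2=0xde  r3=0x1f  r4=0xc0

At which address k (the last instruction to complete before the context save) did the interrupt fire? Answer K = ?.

after  0: r0=0x01 r1=0x1e r2=0x4f r3=0x1f r4=0xc0  N=0 Z=0
after  1: r0=0xb2 r1=0x1e r2=0x4f r3=0x1f r4=0xc0  N=1 Z=0
after  2: r0=0xb2 r1=0x1e r2=0xde r3=0x1f r4=0xc0  N=1 Z=0
after  3: r0=0x1e r1=0x1e r2=0xde r3=0x1f r4=0xc0  N=0 Z=0
-- IRQ taken; context saved, return-PC = 4 --

K = 3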